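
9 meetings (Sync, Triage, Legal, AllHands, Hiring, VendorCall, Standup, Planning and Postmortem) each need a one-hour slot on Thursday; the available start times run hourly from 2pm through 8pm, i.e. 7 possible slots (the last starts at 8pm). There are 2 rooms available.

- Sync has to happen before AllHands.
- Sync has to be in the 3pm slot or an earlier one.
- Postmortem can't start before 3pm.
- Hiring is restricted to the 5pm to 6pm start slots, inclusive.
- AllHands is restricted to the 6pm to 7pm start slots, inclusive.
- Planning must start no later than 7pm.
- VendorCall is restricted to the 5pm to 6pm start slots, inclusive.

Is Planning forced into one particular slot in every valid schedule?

Planning can be 2pm (e.g. VendorCall -> 5pm, Sync -> 2pm, Postmortem -> 3pm, AllHands -> 6pm, Standup -> 4pm, Planning -> 2pm, Legal -> 4pm, Hiring -> 5pm, Triage -> 3pm) or 3pm (e.g. Triage=2pm, Hiring=5pm, Legal=4pm, Planning=3pm, Postmortem=3pm, Sync=2pm, Standup=4pm, AllHands=6pm, VendorCall=5pm).

No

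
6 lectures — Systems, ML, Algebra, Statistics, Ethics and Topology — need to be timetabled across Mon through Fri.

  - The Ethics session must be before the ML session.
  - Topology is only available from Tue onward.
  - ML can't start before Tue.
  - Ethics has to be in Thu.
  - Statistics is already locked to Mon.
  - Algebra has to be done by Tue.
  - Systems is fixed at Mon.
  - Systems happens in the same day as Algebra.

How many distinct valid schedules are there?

Enumerating: Systems -> Mon, ML -> Fri, Topology -> Tue, Algebra -> Mon, Statistics -> Mon, Ethics -> Thu | Topology -> Wed; Algebra -> Mon; Statistics -> Mon; Systems -> Mon; ML -> Fri; Ethics -> Thu | Algebra -> Mon; Topology -> Thu; Ethics -> Thu; Systems -> Mon; ML -> Fri; Statistics -> Mon | Statistics=Mon, Ethics=Thu, Topology=Fri, Algebra=Mon, Systems=Mon, ML=Fri.

4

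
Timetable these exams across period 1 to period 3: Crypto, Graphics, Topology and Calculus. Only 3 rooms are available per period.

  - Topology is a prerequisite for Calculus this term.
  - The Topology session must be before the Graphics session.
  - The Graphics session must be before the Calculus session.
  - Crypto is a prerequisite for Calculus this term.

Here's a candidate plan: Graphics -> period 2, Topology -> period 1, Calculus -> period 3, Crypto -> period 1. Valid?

Yes, all constraints hold

Topology is a prerequisite for Calculus this term — holds.
The Topology session must be before the Graphics session — holds.
Only 3 rooms are available per period — holds.
Crypto is a prerequisite for Calculus this term — holds.
The Graphics session must be before the Calculus session — holds.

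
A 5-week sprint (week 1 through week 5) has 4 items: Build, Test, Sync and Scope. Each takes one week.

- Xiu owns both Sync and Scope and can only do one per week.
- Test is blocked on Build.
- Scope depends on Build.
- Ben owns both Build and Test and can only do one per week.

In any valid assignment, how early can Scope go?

week 2

Precedence pushes Scope to at least week 2.
Scope at week 2 is achievable: Build -> week 1, Test -> week 2, Scope -> week 2, Sync -> week 1.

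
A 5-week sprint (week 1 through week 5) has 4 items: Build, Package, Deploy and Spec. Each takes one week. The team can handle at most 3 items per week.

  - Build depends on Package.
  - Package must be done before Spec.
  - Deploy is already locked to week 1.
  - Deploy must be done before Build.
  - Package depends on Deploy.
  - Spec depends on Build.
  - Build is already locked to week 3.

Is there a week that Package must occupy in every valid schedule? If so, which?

week 2

Deploy is fixed at week 1 and must come before Package, so Package is at least week 2.
Build is fixed at week 3 and must come after Package, so Package is at most week 2.
So Package must be week 2.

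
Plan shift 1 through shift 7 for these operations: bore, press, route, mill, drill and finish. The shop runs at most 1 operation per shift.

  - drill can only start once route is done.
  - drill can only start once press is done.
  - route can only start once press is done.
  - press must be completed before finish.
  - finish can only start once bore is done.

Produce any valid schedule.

finish in shift 5; route in shift 2; press in shift 1; mill in shift 6; bore in shift 4; drill in shift 3

Checking: press(shift 1) before drill(shift 3); press(shift 1) before route(shift 2); press(shift 1) before finish(shift 5); bore(shift 4) before finish(shift 5); route(shift 2) before drill(shift 3); max 1 per shift (cap 1).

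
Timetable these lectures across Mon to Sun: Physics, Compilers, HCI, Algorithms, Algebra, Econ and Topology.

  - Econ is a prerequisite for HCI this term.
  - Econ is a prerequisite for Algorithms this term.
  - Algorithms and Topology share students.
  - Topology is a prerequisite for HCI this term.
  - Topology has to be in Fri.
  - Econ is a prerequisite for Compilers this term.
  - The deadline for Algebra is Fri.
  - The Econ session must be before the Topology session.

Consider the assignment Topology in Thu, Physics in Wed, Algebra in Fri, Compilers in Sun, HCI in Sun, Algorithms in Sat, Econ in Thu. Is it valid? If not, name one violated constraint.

Econ is a prerequisite for Compilers this term — holds.
Econ is a prerequisite for Algorithms this term — holds.
The deadline for Algebra is Fri — holds.
Topology has to be in Fri — violated.
Econ is a prerequisite for HCI this term — holds.
Algorithms and Topology share students — holds.
Topology is a prerequisite for HCI this term — holds.
The Econ session must be before the Topology session — violated.

No — it violates: Topology has to be in Fri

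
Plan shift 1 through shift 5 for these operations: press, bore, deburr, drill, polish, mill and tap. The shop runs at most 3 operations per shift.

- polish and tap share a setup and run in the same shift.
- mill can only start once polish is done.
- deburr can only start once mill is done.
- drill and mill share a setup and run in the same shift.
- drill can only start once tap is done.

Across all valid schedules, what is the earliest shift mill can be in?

Precedence pushes mill to at least shift 2; downstream work caps mill at shift 4.
mill at shift 2 is achievable: deburr=shift 3, press=shift 1, bore=shift 2, polish=shift 1, tap=shift 1, mill=shift 2, drill=shift 2.

shift 2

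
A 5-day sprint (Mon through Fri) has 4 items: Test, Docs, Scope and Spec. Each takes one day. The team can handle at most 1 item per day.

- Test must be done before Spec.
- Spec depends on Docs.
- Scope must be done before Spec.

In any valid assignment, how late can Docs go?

Downstream work caps Docs at Thu.
Docs at Thu is achievable: Scope -> Tue; Test -> Mon; Spec -> Fri; Docs -> Thu.

Thu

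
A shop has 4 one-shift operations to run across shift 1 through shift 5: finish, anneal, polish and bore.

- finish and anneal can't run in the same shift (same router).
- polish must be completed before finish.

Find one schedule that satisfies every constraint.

polish -> shift 1, bore -> shift 1, finish -> shift 2, anneal -> shift 1

Checking: polish(shift 1) before finish(shift 2); finish(shift 2) != anneal(shift 1).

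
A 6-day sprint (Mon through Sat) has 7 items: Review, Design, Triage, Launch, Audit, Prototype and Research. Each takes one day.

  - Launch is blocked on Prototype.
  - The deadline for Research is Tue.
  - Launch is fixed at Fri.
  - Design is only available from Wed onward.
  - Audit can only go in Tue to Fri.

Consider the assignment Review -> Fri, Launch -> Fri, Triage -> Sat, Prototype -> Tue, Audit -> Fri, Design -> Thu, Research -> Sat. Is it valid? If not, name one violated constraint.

Launch is blocked on Prototype — holds.
Design is only available from Wed onward — holds.
Audit can only go in Tue to Fri — holds.
Launch is fixed at Fri — holds.
The deadline for Research is Tue — violated.

No — it violates: The deadline for Research is Tue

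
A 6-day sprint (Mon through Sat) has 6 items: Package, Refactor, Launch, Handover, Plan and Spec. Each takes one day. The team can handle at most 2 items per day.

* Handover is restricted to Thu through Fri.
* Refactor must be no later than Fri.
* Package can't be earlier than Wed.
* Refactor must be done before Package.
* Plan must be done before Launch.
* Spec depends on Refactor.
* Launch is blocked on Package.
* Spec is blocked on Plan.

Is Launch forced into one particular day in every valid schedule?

No

Launch can be Thu (e.g. Package in Wed, Handover in Thu, Launch in Thu, Spec in Tue, Plan in Mon, Refactor in Mon) or Fri (e.g. Spec=Tue; Handover=Thu; Package=Wed; Plan=Mon; Launch=Fri; Refactor=Mon).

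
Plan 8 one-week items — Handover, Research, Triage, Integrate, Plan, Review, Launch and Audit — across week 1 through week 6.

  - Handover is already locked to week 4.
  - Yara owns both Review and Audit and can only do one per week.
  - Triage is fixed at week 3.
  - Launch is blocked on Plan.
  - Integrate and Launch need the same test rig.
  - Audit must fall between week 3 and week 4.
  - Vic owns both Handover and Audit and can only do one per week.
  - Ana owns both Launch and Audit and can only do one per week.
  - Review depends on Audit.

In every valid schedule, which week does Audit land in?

Audit's window is week 3–week 4.
Handover is fixed at week 4, and Audit can't share a week with Handover.
So Audit must be week 3.

week 3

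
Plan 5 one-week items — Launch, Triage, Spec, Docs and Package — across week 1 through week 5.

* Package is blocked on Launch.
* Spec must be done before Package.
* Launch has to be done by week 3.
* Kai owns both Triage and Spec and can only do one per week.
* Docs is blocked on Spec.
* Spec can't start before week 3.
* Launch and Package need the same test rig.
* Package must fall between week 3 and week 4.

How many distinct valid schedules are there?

24

Splitting on Launch: it can be week 1 (8), week 2 (8), week 3 (8). Listing each branch's schedules as (Triage, Spec, Docs, Package) by week number:
Launch=week 1: (1,3,4,4) (1,3,5,4) (2,3,4,4) (2,3,5,4) (4,3,4,4) (4,3,5,4) (5,3,4,4) (5,3,5,4) — 8.
Launch=week 2: (1,3,4,4) (1,3,5,4) (2,3,4,4) (2,3,5,4) (4,3,4,4) (4,3,5,4) (5,3,4,4) (5,3,5,4) — 8.
Launch=week 3: (1,3,4,4) (1,3,5,4) (2,3,4,4) (2,3,5,4) (4,3,4,4) (4,3,5,4) (5,3,4,4) (5,3,5,4) — 8.
Summing: 8 + 8 + 8 = 24.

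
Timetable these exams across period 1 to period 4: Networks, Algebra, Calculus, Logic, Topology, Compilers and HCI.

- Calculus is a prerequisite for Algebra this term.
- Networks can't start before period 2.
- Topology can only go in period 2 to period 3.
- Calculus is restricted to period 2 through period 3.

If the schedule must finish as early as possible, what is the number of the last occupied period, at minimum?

The precedence chain requires at least 2 distinct periods.
Propagating the time windows through the other constraints, Algebra can't land before period 3, so the schedule must run through at least period 3.
3 works (last occupied period: period 3): for example Topology in period 2; Compilers in period 1; Algebra in period 3; HCI in period 1; Calculus in period 2; Logic in period 1; Networks in period 2.

3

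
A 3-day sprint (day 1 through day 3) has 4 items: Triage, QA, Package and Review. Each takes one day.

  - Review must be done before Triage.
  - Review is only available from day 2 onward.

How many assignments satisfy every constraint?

Splitting on QA: it can be day 1 (3), day 2 (3), day 3 (3). Listing each branch's schedules as (Triage, Package, Review) by day number:
QA=day 1: (3,1,2) (3,2,2) (3,3,2) — 3.
QA=day 2: (3,1,2) (3,2,2) (3,3,2) — 3.
QA=day 3: (3,1,2) (3,2,2) (3,3,2) — 3.
Summing: 3 + 3 + 3 = 9.

9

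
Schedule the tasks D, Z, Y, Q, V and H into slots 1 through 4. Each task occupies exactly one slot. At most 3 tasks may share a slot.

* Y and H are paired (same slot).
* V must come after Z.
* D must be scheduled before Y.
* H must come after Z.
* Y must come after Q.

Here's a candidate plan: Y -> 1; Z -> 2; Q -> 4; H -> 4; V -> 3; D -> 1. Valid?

No. Y must come after Q is not satisfied.

D must be scheduled before Y — violated.
At most 3 tasks may share a slot — holds.
H must come after Z — holds.
V must come after Z — holds.
Y and H are paired (same slot) — violated.
Y must come after Q — violated.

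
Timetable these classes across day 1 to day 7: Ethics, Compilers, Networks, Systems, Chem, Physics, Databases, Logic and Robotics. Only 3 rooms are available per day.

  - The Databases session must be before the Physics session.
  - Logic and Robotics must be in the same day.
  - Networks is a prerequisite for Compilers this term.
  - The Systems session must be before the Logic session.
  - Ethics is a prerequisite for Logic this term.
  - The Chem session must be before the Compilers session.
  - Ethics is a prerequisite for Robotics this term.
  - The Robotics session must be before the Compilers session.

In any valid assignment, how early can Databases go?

Downstream work caps Databases at day 6.
Databases at day 1 is achievable: Networks in day 2, Physics in day 3, Compilers in day 4, Logic in day 2, Chem in day 3, Robotics in day 2, Systems in day 1, Databases in day 1, Ethics in day 1.

day 1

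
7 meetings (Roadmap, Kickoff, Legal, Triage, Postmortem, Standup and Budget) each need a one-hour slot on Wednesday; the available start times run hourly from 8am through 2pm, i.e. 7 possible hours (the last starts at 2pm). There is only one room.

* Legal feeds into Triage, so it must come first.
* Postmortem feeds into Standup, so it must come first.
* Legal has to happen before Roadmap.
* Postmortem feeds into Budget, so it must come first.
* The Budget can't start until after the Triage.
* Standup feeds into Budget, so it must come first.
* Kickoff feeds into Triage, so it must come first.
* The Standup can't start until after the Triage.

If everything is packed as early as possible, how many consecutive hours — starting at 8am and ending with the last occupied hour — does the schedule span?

The precedence chain requires at least 4 distinct hours.
With at most 1 per hour and 7 meetings, at least 7 hours are needed.
7 works (last occupied hour: 2pm): for example Triage -> 10am, Budget -> 1pm, Kickoff -> 9am, Postmortem -> 11am, Legal -> 8am, Roadmap -> 2pm, Standup -> 12pm.

7 hours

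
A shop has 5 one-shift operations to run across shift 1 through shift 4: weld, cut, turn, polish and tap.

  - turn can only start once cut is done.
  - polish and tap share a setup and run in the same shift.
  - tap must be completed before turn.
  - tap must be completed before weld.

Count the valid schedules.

31

Splitting on weld: it can be shift 2 (6), shift 3 (11), shift 4 (14). Listing each branch's schedules as (cut, turn, polish, tap) by shift number:
weld=shift 2: (1,2,1,1) (1,3,1,1) (1,4,1,1) (2,3,1,1) (2,4,1,1) (3,4,1,1) — 6.
weld=shift 3: (1,2,1,1) (1,3,1,1) (1,3,2,2) (1,4,1,1) (1,4,2,2) (2,3,1,1) (2,3,2,2) (2,4,1,1) (2,4,2,2) (3,4,1,1) (3,4,2,2) — 11.
weld=shift 4: (1,2,1,1) (1,3,1,1) (1,3,2,2) (1,4,1,1) (1,4,2,2) (1,4,3,3) (2,3,1,1) (2,3,2,2) (2,4,1,1) (2,4,2,2) (2,4,3,3) (3,4,1,1) (3,4,2,2) (3,4,3,3) — 14.
Summing: 6 + 11 + 14 = 31.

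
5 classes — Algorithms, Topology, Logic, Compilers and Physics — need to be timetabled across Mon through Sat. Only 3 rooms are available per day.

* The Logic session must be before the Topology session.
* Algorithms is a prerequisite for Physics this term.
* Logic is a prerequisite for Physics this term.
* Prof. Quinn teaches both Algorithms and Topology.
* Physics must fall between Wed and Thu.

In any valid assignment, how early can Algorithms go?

Mon

Downstream work caps Algorithms at Wed.
Algorithms at Mon is achievable: Logic=Mon; Topology=Tue; Physics=Wed; Algorithms=Mon; Compilers=Mon.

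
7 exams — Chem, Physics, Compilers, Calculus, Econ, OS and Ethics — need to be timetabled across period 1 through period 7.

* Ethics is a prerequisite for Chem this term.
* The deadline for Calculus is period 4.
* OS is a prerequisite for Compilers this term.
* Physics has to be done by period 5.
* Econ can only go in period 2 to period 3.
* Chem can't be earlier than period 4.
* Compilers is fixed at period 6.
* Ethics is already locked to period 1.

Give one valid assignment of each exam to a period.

Chem -> period 4, Compilers -> period 6, Calculus -> period 1, OS -> period 1, Physics -> period 1, Ethics -> period 1, Econ -> period 2

Checking: Ethics(period 1) before Chem(period 4); OS(period 1) before Compilers(period 6); Chem=period 4 in [period 4,period 7]; Physics=period 1 in [period 1,period 5]; Ethics=period 1 in [period 1,period 1]; Calculus=period 1 in [period 1,period 4]; Compilers=period 6 in [period 6,period 6]; Econ=period 2 in [period 2,period 3].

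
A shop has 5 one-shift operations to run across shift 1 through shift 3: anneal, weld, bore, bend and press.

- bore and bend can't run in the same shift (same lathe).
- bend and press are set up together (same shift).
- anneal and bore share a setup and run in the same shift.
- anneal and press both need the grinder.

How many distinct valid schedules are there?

18

Splitting on anneal: it can be shift 1 (6), shift 2 (6), shift 3 (6). Listing each branch's schedules as (weld, bore, bend, press) by shift number:
anneal=shift 1: (1,1,2,2) (1,1,3,3) (2,1,2,2) (2,1,3,3) (3,1,2,2) (3,1,3,3) — 6.
anneal=shift 2: (1,2,1,1) (1,2,3,3) (2,2,1,1) (2,2,3,3) (3,2,1,1) (3,2,3,3) — 6.
anneal=shift 3: (1,3,1,1) (1,3,2,2) (2,3,1,1) (2,3,2,2) (3,3,1,1) (3,3,2,2) — 6.
Summing: 6 + 6 + 6 = 18.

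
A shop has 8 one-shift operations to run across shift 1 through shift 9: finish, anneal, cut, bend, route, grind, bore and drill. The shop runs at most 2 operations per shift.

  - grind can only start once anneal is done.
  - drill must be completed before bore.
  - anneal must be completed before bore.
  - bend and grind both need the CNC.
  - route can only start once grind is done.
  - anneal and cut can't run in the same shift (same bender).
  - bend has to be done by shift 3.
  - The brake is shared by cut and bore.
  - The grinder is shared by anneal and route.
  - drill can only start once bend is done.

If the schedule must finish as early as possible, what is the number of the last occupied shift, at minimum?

The precedence chain requires at least 3 distinct shifts.
With at most 2 per shift and 8 operations, at least 4 shifts are needed.
4 works (last occupied shift: shift 4): for example drill in shift 2, cut in shift 4, grind in shift 2, route in shift 3, finish in shift 4, bend in shift 1, bore in shift 3, anneal in shift 1.

4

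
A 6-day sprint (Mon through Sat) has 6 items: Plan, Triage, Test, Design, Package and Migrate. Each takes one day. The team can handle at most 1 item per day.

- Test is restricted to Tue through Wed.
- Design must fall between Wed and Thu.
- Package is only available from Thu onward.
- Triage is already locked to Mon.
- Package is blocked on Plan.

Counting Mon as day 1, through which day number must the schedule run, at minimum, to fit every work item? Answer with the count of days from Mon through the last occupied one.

The precedence chain requires at least 2 distinct days.
With at most 1 per day and 6 work items, at least 6 days are needed.
Package can't be placed before Thu — that is day 4 counting from Mon — so the schedule must run through at least 4 days.
6 works (last occupied day: Sat): for example Triage=Mon, Design=Wed, Package=Fri, Migrate=Sat, Plan=Thu, Test=Tue.

6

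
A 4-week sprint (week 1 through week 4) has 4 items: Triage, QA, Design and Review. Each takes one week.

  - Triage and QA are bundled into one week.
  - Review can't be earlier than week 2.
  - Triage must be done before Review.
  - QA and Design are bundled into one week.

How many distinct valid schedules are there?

6

Splitting on Triage: it can be week 1 (3), week 2 (2), week 3 (1). Listing each branch's schedules as (QA, Design, Review) by week number:
Triage=week 1: (1,1,2) (1,1,3) (1,1,4) — 3.
Triage=week 2: (2,2,3) (2,2,4) — 2.
Triage=week 3: (3,3,4) — 1.
Summing: 3 + 2 + 1 = 6.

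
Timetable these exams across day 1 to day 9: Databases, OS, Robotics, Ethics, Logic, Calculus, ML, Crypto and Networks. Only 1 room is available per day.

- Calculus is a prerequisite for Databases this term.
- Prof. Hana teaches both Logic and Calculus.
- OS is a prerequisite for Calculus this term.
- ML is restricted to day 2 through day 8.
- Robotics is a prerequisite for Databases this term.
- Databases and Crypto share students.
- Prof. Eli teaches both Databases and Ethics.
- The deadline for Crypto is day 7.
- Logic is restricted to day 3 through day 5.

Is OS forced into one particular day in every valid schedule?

OS can be day 1 (e.g. Databases=day 7, Calculus=day 5, Crypto=day 4, Logic=day 3, OS=day 1, Robotics=day 6, Ethics=day 8, Networks=day 9, ML=day 2) or day 2 (e.g. OS in day 2; Databases in day 7; Calculus in day 5; Ethics in day 8; Robotics in day 6; Networks in day 9; Crypto in day 1; ML in day 4; Logic in day 3).

No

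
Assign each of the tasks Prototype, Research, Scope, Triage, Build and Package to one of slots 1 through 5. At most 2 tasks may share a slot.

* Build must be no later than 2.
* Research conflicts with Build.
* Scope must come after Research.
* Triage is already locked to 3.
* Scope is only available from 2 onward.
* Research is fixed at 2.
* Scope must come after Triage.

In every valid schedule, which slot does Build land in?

1

Build's window is 1–2.
Research is fixed at 2, and Build can't share a slot with Research.
So Build must be 1.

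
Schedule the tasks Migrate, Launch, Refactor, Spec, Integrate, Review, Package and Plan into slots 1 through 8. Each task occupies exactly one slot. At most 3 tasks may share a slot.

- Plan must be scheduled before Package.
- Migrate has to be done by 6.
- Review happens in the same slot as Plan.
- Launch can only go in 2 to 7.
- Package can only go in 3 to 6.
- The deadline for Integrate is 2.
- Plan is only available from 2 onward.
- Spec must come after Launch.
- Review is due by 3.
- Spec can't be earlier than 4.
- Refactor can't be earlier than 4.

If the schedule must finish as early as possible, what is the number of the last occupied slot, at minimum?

4

The precedence chain requires at least 2 distinct slots.
With at most 3 per slot and 8 tasks, at least 3 slots are needed.
Refactor can't be placed before 4, so the schedule must run through at least slot 4.
4 works (last occupied slot: 4): for example Refactor=4, Spec=4, Plan=2, Migrate=1, Launch=2, Review=2, Integrate=1, Package=3.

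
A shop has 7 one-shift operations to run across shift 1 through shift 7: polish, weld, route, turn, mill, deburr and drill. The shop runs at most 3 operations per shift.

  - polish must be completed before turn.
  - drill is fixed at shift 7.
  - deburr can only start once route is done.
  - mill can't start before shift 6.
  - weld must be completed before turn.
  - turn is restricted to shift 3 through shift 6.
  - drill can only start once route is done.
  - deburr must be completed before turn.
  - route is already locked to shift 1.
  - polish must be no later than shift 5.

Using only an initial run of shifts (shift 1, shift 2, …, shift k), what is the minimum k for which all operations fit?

The precedence chain requires at least 3 distinct shifts.
With at most 3 per shift and 7 operations, at least 3 shifts are needed.
drill can't be placed before shift 7, so the schedule must run through at least shift 7.
7 works (last occupied shift: shift 7): for example drill=shift 7; deburr=shift 2; route=shift 1; turn=shift 3; weld=shift 1; mill=shift 6; polish=shift 1.

7 shifts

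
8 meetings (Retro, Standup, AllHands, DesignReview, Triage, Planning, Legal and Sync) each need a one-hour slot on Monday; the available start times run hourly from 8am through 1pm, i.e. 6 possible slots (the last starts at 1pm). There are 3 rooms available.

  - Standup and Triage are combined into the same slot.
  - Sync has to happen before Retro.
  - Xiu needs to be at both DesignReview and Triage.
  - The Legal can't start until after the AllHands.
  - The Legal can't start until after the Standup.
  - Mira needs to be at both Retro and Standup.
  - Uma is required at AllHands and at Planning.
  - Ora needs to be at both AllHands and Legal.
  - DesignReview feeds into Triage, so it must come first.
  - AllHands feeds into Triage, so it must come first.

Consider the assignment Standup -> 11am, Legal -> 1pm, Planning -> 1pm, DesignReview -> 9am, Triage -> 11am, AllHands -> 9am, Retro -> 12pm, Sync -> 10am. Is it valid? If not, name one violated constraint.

There are 3 rooms available — holds.
Uma is required at AllHands and at Planning — holds.
Mira needs to be at both Retro and Standup — holds.
Standup and Triage are combined into the same slot — holds.
DesignReview feeds into Triage, so it must come first — holds.
The Legal can't start until after the Standup — holds.
Ora needs to be at both AllHands and Legal — holds.
Sync has to happen before Retro — holds.
Xiu needs to be at both DesignReview and Triage — holds.
AllHands feeds into Triage, so it must come first — holds.
The Legal can't start until after the AllHands — holds.

Yes, all constraints hold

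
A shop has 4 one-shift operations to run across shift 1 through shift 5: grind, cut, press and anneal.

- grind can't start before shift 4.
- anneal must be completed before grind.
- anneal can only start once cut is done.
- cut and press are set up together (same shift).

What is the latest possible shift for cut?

Downstream work caps cut at shift 3.
cut at shift 3 is achievable: cut in shift 3, press in shift 3, anneal in shift 4, grind in shift 5.

shift 3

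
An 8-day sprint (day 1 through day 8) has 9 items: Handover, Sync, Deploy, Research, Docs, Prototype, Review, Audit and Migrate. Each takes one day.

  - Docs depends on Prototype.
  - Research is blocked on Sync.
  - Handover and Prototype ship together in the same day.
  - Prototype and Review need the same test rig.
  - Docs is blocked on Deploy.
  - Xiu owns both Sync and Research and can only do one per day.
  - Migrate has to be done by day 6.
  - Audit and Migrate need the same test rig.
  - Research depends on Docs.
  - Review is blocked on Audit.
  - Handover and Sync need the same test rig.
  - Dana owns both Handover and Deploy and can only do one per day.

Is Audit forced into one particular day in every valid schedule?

Audit can be day 1 (e.g. Prototype -> day 2; Review -> day 3; Research -> day 4; Handover -> day 2; Deploy -> day 1; Audit -> day 1; Migrate -> day 2; Sync -> day 1; Docs -> day 3) or day 2 (e.g. Docs=day 3; Deploy=day 1; Handover=day 2; Sync=day 1; Review=day 3; Migrate=day 1; Research=day 4; Prototype=day 2; Audit=day 2).

No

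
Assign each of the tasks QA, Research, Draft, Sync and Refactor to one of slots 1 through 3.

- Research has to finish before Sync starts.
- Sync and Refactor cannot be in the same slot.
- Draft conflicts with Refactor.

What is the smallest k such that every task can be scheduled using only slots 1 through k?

The precedence chain requires at least 2 distinct slots.
2 works (last occupied slot: 2): for example Sync -> 2, Refactor -> 1, QA -> 1, Draft -> 2, Research -> 1.

2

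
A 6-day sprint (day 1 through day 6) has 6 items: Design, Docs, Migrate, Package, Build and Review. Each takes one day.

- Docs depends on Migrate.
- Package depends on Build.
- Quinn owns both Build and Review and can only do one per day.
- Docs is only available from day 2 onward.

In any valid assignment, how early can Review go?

day 1

Review at day 1 is achievable: Migrate=day 1, Review=day 1, Docs=day 2, Build=day 2, Package=day 3, Design=day 1.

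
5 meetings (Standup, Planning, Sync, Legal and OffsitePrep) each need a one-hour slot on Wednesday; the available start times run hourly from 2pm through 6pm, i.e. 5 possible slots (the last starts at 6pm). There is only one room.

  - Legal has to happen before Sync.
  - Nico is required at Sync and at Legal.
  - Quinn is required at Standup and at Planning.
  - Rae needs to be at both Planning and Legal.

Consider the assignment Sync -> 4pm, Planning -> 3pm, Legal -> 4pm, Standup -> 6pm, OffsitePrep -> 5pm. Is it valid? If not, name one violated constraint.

Legal has to happen before Sync — violated.
Rae needs to be at both Planning and Legal — holds.
Quinn is required at Standup and at Planning — holds.
Nico is required at Sync and at Legal — violated.
There is only one room — violated.

No. Nico is required at Sync and at Legal is not satisfied.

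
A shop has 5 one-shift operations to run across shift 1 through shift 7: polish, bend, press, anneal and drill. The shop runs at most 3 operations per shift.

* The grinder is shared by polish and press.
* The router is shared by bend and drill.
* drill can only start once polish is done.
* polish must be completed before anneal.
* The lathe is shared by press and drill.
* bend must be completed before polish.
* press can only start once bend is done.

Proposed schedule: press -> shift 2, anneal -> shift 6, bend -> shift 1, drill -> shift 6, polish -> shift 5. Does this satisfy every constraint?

bend must be completed before polish — holds.
The shop runs at most 3 operations per shift — holds.
polish must be completed before anneal — holds.
press can only start once bend is done — holds.
The router is shared by bend and drill — holds.
The grinder is shared by polish and press — holds.
drill can only start once polish is done — holds.
The lathe is shared by press and drill — holds.

Valid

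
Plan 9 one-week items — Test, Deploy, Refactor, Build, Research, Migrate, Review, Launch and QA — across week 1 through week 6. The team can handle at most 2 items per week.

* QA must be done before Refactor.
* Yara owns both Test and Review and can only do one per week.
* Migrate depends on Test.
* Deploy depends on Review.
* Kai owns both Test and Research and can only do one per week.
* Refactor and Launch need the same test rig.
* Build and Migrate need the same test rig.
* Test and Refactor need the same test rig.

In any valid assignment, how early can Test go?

week 1

Downstream work caps Test at week 5.
Test at week 1 is achievable: Migrate -> week 3, QA -> week 1, Refactor -> week 2, Test -> week 1, Build -> week 4, Deploy -> week 3, Research -> week 4, Launch -> week 5, Review -> week 2.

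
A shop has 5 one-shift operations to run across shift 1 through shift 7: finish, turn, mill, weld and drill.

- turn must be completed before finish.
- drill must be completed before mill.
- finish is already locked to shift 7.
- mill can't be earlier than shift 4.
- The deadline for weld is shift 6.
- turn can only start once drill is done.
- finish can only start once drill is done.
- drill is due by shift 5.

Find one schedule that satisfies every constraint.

finish in shift 7; weld in shift 1; turn in shift 2; drill in shift 1; mill in shift 4

Checking: drill(shift 1) before mill(shift 4); drill(shift 1) before turn(shift 2); drill(shift 1) before finish(shift 7); turn(shift 2) before finish(shift 7); weld=shift 1 in [shift 1,shift 6]; drill=shift 1 in [shift 1,shift 5]; finish=shift 7 in [shift 7,shift 7]; mill=shift 4 in [shift 4,shift 7].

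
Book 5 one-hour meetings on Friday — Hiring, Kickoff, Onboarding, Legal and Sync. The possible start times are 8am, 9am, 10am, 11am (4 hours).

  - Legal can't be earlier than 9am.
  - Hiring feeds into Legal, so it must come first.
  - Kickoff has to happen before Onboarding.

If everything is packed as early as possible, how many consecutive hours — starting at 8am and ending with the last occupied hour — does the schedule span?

2

The precedence chain requires at least 2 distinct hours.
2 works (last occupied hour: 9am): for example Legal in 9am; Onboarding in 9am; Hiring in 8am; Sync in 8am; Kickoff in 8am.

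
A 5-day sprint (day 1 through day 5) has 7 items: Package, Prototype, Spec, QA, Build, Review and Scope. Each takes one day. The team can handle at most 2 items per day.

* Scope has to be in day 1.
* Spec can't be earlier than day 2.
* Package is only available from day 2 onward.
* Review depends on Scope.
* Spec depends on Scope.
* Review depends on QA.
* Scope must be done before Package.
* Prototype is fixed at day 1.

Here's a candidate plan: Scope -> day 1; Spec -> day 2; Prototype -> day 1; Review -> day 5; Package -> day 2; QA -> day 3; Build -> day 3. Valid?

Spec can't be earlier than day 2 — holds.
Review depends on Scope — holds.
Scope has to be in day 1 — holds.
Scope must be done before Package — holds.
Package is only available from day 2 onward — holds.
Spec depends on Scope — holds.
The team can handle at most 2 items per day — holds.
Prototype is fixed at day 1 — holds.
Review depends on QA — holds.

Yes, all constraints hold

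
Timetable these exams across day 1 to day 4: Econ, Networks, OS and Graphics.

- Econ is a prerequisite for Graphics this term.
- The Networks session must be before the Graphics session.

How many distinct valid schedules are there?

56

Splitting on Econ: it can be day 1 (24), day 2 (20), day 3 (12). Listing each branch's schedules as (Networks, OS, Graphics) by day number:
Econ=day 1: (1,1,2) (1,1,3) (1,1,4) (1,2,2) (1,2,3) (1,2,4) (1,3,2) (1,3,3) (1,3,4) (1,4,2) (1,4,3) (1,4,4) (2,1,3) (2,1,4) (2,2,3) (2,2,4) (2,3,3) (2,3,4) (2,4,3) (2,4,4) (3,1,4) (3,2,4) (3,3,4) (3,4,4) — 24.
Econ=day 2: (1,1,3) (1,1,4) (1,2,3) (1,2,4) (1,3,3) (1,3,4) (1,4,3) (1,4,4) (2,1,3) (2,1,4) (2,2,3) (2,2,4) (2,3,3) (2,3,4) (2,4,3) (2,4,4) (3,1,4) (3,2,4) (3,3,4) (3,4,4) — 20.
Econ=day 3: (1,1,4) (1,2,4) (1,3,4) (1,4,4) (2,1,4) (2,2,4) (2,3,4) (2,4,4) (3,1,4) (3,2,4) (3,3,4) (3,4,4) — 12.
Summing: 24 + 20 + 12 = 56.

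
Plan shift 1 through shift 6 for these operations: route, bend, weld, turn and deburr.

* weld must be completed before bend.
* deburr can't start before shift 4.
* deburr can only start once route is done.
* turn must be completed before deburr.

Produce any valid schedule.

deburr -> shift 4; weld -> shift 1; bend -> shift 2; route -> shift 1; turn -> shift 1

Checking: turn(shift 1) before deburr(shift 4); weld(shift 1) before bend(shift 2); route(shift 1) before deburr(shift 4); deburr=shift 4 in [shift 4,shift 6].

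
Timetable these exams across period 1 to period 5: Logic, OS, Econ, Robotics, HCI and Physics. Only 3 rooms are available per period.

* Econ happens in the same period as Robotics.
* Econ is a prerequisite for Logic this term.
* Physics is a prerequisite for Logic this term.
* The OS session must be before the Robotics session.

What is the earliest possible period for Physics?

Downstream work caps Physics at period 4.
Physics at period 1 is achievable: Robotics=period 2; Logic=period 3; Physics=period 1; HCI=period 1; Econ=period 2; OS=period 1.

period 1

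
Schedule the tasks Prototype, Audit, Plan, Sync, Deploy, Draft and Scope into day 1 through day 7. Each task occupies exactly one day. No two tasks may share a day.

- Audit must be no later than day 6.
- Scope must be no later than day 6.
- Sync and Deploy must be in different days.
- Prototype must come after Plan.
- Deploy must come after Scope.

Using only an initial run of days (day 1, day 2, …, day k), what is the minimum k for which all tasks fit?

The precedence chain requires at least 2 distinct days.
With at most 1 per day and 7 tasks, at least 7 days are needed.
7 works (last occupied day: day 7): for example Deploy -> day 5; Audit -> day 2; Draft -> day 7; Scope -> day 1; Sync -> day 6; Prototype -> day 4; Plan -> day 3.

7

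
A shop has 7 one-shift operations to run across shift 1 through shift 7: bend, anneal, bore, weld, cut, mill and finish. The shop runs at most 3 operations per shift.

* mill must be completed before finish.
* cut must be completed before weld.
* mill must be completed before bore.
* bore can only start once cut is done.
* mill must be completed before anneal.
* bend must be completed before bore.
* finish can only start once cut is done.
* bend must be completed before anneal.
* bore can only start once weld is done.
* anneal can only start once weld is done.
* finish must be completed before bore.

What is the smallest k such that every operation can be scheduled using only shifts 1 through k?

3 shifts

The precedence chain requires at least 3 distinct shifts.
With at most 3 per shift and 7 operations, at least 3 shifts are needed.
3 works (last occupied shift: shift 3): for example anneal -> shift 3, cut -> shift 1, finish -> shift 2, bend -> shift 1, mill -> shift 1, bore -> shift 3, weld -> shift 2.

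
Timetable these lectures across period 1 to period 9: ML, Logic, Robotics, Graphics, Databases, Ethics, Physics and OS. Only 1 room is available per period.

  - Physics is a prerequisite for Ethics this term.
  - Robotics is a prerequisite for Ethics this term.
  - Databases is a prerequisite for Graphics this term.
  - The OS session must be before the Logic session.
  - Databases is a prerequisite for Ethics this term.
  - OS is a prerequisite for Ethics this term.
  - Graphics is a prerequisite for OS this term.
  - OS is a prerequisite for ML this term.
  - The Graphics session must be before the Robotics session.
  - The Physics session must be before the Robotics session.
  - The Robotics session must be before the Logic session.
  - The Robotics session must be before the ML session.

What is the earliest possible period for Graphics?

Precedence pushes Graphics to at least period 2; downstream work caps Graphics at period 7.
Graphics at period 2 is achievable: Robotics=period 4; OS=period 5; Ethics=period 6; ML=period 7; Logic=period 8; Databases=period 1; Physics=period 3; Graphics=period 2.

period 2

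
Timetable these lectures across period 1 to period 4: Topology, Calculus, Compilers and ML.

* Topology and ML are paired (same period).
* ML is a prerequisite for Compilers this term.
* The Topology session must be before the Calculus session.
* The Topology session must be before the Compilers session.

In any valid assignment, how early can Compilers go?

period 2

Precedence pushes Compilers to at least period 2.
Compilers at period 2 is achievable: Calculus=period 2, Compilers=period 2, Topology=period 1, ML=period 1.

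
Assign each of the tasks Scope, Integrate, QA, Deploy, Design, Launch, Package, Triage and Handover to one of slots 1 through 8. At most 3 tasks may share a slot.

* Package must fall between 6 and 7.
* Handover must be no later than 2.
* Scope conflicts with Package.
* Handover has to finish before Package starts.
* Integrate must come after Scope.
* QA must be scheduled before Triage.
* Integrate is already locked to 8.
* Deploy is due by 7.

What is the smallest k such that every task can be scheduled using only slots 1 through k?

8 slots

The precedence chain requires at least 2 distinct slots.
With at most 3 per slot and 9 tasks, at least 3 slots are needed.
Integrate can't be placed before 8, so the schedule must run through at least slot 8.
8 works (last occupied slot: 8): for example Integrate in 8, Triage in 3, Design in 2, Package in 6, Deploy in 1, Handover in 1, Launch in 2, QA in 2, Scope in 1.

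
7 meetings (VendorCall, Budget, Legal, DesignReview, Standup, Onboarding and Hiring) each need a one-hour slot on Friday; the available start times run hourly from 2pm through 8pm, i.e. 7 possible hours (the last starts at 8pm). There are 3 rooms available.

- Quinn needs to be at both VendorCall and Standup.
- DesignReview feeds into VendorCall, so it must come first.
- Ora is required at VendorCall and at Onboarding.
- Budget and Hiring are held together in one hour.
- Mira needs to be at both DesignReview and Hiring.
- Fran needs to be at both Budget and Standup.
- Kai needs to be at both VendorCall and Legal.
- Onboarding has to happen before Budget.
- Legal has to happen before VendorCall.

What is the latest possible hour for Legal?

7pm

Downstream work caps Legal at 7pm.
Legal at 7pm is achievable: Hiring -> 3pm, DesignReview -> 2pm, Legal -> 7pm, Budget -> 3pm, Onboarding -> 2pm, Standup -> 2pm, VendorCall -> 8pm.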